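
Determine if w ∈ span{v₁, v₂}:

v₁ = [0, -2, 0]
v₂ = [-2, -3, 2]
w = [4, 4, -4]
Yes

Form the augmented matrix and row-reduce:
[v₁|v₂|w] = 
  [  0,  -2,   4]
  [ -2,  -3,   4]
  [  0,   2,  -4]
Swap R1 ↔ R2
R3 → R3 + (1)·R2
REF = 
  [ -2,  -3,   4]
  [  0,  -2,   4]
  [  0,   0,   0]

No row of the form [0 0 | nonzero], so the system is consistent. Back-substitution gives c₁ = 1, c₂ = -2: w = (1)·v₁ + (-2)·v₂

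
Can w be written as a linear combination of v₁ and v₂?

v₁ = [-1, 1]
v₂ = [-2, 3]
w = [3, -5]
Yes

Form the augmented matrix and row-reduce:
[v₁|v₂|w] = 
  [ -1,  -2,   3]
  [  1,   3,  -5]
R2 → R2 + (1)·R1
REF = 
  [ -1,  -2,   3]
  [  0,   1,  -2]

No row of the form [0 0 | nonzero], so the system is consistent. Back-substitution gives c₁ = 1, c₂ = -2: w = (1)·v₁ + (-2)·v₂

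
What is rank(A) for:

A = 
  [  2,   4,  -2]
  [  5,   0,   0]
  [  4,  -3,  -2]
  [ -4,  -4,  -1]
Row reduce:
R2 → R2 - (5/2)·R1
R3 → R3 - (2)·R1
R4 → R4 + (2)·R1
R3 → R3 - (11/10)·R2
R4 → R4 + (2/5)·R2
R4 → R4 - (6/7)·R3
REF = 
  [   2,    4,   -2]
  [   0,  -10,    5]
  [   0,    0, -7/2]
  [   0,    0,    0]
Pivot columns: 1, 2, 3 → 3 pivots.

rank(A) = 3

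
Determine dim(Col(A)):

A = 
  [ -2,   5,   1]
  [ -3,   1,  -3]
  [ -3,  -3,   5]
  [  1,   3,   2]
dim(Col(A)) = 3

Row reduce:
R2 → R2 - (3/2)·R1
R3 → R3 - (3/2)·R1
R4 → R4 + (1/2)·R1
R3 → R3 - (21/13)·R2
R4 → R4 + (11/13)·R2
R4 → R4 + (17/140)·R3
REF = 
  [    -2,      5,      1]
  [     0,  -13/2,   -9/2]
  [     0,      0, 140/13]
  [     0,      0,      0]
Pivot columns: 1, 2, 3 → 3 pivots.
dim(Col(A)) = number of pivot columns = 3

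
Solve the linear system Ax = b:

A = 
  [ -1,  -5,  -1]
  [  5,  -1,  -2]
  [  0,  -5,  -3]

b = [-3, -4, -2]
x = [-1, 1, -1]

Row reduce the augmented matrix [A|b]:
R2 → R2 + (5)·R1
R3 → R3 - (5/26)·R2
REF = 
  [    -1,     -5,     -1,     -3]
  [     0,    -26,     -7,    -19]
  [     0,      0, -43/26,  43/26]

Back-substitution:
x₃ = (43/26) / (-43/26) = -1
x₂ = (-19 - (-7)(-1)) / (-26) = 1
x₁ = (-3 - (-5)(1) - (-1)(-1)) / (-1) = -1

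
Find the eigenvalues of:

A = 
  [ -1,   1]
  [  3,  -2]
tr(A) = -3, det(A) = -1
Characteristic polynomial: λ² - tr(A)λ + det(A) = λ² + 3λ - 1
λ² + 3λ - 1 = 0  ⇒  λ = (-3 ± √((3)² - 4·(-1)))/2 = (-3 ± √(13))/2
  = (-3 + √13)/2,  (-3 - √13)/2

λ = (-3 + √13)/2, (-3 - √13)/2  (≈ 0.3028, -3.303)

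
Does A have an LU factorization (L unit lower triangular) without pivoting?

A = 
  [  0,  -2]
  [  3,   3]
No.
A[1,1] = 0 but A[2,1] = 3 ≠ 0. Any LU with L unit lower triangular has (LU)[1,1] = U[1,1] and (LU)[2,1] = L[2,1]·U[1,1]; matching A forces U[1,1] = 0, which then forces (LU)[2,1] = 0 ≠ 3. A row swap (pivoting) is required.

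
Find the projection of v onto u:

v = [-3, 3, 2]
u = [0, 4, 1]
v·u = (-3)(0) + (3)(4) + (2)(1) = 14
u·u = (0)² + (4)² + (1)² = 17
proj_u(v) = (v·u / u·u) × u = (14/17) × u

proj_u(v) = [0, 56/17, 14/17]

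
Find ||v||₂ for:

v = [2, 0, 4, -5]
6.708

||v||₂ = √((2)² + (0)² + (4)² + (-5)²) = √45 = 6.708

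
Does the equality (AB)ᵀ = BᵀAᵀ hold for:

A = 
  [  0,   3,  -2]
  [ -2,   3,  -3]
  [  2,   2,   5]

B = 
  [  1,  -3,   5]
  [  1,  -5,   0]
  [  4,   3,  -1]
Yes

(AB)ᵀ = 
  [ -5, -11,  24]
  [-21, -18,  -1]
  [  2,  -7,   5]

BᵀAᵀ = 
  [ -5, -11,  24]
  [-21, -18,  -1]
  [  2,  -7,   5]

Both sides are equal — this is the standard identity (AB)ᵀ = BᵀAᵀ, which holds for all A, B.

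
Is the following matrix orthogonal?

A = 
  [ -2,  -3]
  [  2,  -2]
No

AᵀA = 
  [  8,   2]
  [  2,  13]
≠ I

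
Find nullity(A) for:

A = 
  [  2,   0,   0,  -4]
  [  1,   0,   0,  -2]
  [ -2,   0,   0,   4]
nullity(A) = 3

Row reduce:
R2 → R2 - (1/2)·R1
R3 → R3 + (1)·R1
REF = 
  [  2,   0,   0,  -4]
  [  0,   0,   0,   0]
  [  0,   0,   0,   0]
Pivot columns: 1 → 1 pivot.
rank(A) = 1, so nullity(A) = 4 - 1 = 3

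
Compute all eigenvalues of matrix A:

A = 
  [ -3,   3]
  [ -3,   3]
tr(A) = 0, det(A) = 0
Characteristic polynomial: λ² - tr(A)λ + det(A) = λ²
λ² = λ²

λ = 0, 0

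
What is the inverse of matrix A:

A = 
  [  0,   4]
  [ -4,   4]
det(A) = (0)(4) - (4)(-4) = 16
For a 2×2 matrix, A⁻¹ = (1/det(A)) · [[d, -b], [-c, a]]
    = (1/16) · [[4, -4], [4, 0]]

A⁻¹ = 
  [ 1/4, -1/4]
  [ 1/4,    0]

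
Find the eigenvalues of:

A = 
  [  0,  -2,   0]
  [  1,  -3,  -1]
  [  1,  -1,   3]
Characteristic polynomial: det(λI - A) = λ³ - 8λ - 8
Testing integer divisors of the constant term: p(-2) = 0, so (λ + 2) is a factor:
p(λ) = (λ + 2)(λ² - 2λ - 4)
λ² - 2λ - 4 = 0  ⇒  λ = (2 ± √((-2)² - 4·(-4)))/2 = (2 ± √(20))/2
  = 1 + √5,  1 - √5

λ = -2, 1 + √5, 1 - √5  (≈ -2, 3.236, -1.236)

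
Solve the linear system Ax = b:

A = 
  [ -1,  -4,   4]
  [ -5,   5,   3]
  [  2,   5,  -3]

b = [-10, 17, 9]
Row reduce the augmented matrix [A|b]:
R2 → R2 - (5)·R1
R3 → R3 + (2)·R1
R3 → R3 + (3/25)·R2
REF = 
  [    -1,     -4,      4,    -10]
  [     0,     25,    -17,     67]
  [     0,      0,  74/25, -74/25]

Back-substitution:
x₃ = (-74/25) / (74/25) = -1
x₂ = (67 - (-17)(-1)) / 25 = 2
x₁ = (-10 - (-4)(2) - (4)(-1)) / (-1) = -2

x = [-2, 2, -1]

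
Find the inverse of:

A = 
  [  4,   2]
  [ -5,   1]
det(A) = (4)(1) - (2)(-5) = 14
For a 2×2 matrix, A⁻¹ = (1/det(A)) · [[d, -b], [-c, a]]
    = (1/14) · [[1, -2], [5, 4]]

A⁻¹ = 
  [1/14, -1/7]
  [5/14,  2/7]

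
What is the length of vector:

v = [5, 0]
5

||v||₂ = √((5)² + (0)²) = √25 = 5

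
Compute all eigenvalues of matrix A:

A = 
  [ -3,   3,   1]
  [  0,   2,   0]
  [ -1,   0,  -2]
Characteristic polynomial: det(λI - A) = λ³ + 3λ² - 3λ - 14
Testing integer divisors of the constant term: p(2) = 0, so (λ - 2) is a factor:
p(λ) = (λ - 2)(λ² + 5λ + 7)
λ² + 5λ + 7 = 0  ⇒  λ = (-5 ± √((5)² - 4·(7)))/2 = (-5 ± √(-3))/2
  = (-5 + i√3)/2,  (-5 - i√3)/2

λ = 2, (-5 + i√3)/2, (-5 - i√3)/2  (≈ 2, -2.5 + 0.866i, -2.5 - 0.866i)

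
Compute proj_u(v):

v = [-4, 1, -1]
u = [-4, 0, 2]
v·u = (-4)(-4) + (1)(0) + (-1)(2) = 14
u·u = (-4)² + (0)² + (2)² = 20
proj_u(v) = (v·u / u·u) × u = (14/20) × u = (7/10) × u

proj_u(v) = [-14/5, 0, 7/5]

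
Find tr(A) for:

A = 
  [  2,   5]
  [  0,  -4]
-2

tr(A) = 2 + -4 = -2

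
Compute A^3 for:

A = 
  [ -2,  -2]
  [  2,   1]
A^3 = 
  [  4,   2]
  [ -2,   1]

A² = A·A:
A²[1,1] = (-2)(-2) + (-2)(2) = 0
A²[1,2] = (-2)(-2) + (-2)(1) = 2
A²[2,1] = (2)(-2) + (1)(2) = -2
A²[2,2] = (2)(-2) + (1)(1) = -3
A² = 
  [  0,   2]
  [ -2,  -3]

A^3 = A^2·A:
A^3[1,1] = (0)(-2) + (2)(2) = 4
A^3[1,2] = (0)(-2) + (2)(1) = 2
A^3[2,1] = (-2)(-2) + (-3)(2) = -2
A^3[2,2] = (-2)(-2) + (-3)(1) = 1
A^3 = 
  [  4,   2]
  [ -2,   1]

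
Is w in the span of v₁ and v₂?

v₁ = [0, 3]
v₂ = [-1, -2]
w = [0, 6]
Yes

Form the augmented matrix and row-reduce:
[v₁|v₂|w] = 
  [  0,  -1,   0]
  [  3,  -2,   6]
Swap R1 ↔ R2
REF = 
  [  3,  -2,   6]
  [  0,  -1,   0]

No row of the form [0 0 | nonzero], so the system is consistent. Back-substitution gives c₁ = 2, c₂ = 0: w = (2)·v₁ + (0)·v₂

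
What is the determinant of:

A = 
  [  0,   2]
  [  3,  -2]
-6

For a 2×2 matrix, det = ad - bc = (0)(-2) - (2)(3) = -6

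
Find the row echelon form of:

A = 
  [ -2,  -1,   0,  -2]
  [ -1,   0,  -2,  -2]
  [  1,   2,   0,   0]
Row operations:
R2 → R2 - (1/2)·R1
R3 → R3 + (1/2)·R1
R3 → R3 - (3)·R2

Resulting echelon form:
REF = 
  [ -2,  -1,   0,  -2]
  [  0, 1/2,  -2,  -1]
  [  0,   0,   6,   2]

Rank = 3 (number of non-zero pivot rows).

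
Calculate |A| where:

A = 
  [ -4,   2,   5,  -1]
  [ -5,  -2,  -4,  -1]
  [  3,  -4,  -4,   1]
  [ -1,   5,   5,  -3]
Cofactor expansion along row 1: det(A) = a₁₁M₁₁ - a₁₂M₁₂ + a₁₃M₁₃ - a₁₄M₁₄

M₁₁ = det[[-2, -4, -1]; [-4, -4, 1]; [5, 5, -3]]
  = (-2)·((-4)(-3) - (1)(5)) - (-4)·((-4)(-3) - (1)(5)) + (-1)·((-4)(5) - (-4)(5))
  = (-2)(7) - (-4)(7) + (-1)(0)
  = 14
M₁₂ = det[[-5, -4, -1]; [3, -4, 1]; [-1, 5, -3]]
  = (-5)·((-4)(-3) - (1)(5)) - (-4)·((3)(-3) - (1)(-1)) + (-1)·((3)(5) - (-4)(-1))
  = (-5)(7) - (-4)(-8) + (-1)(11)
  = -78
M₁₃ = det[[-5, -2, -1]; [3, -4, 1]; [-1, 5, -3]]
  = (-5)·((-4)(-3) - (1)(5)) - (-2)·((3)(-3) - (1)(-1)) + (-1)·((3)(5) - (-4)(-1))
  = (-5)(7) - (-2)(-8) + (-1)(11)
  = -62
M₁₄ = det[[-5, -2, -4]; [3, -4, -4]; [-1, 5, 5]]
  = (-5)·((-4)(5) - (-4)(5)) - (-2)·((3)(5) - (-4)(-1)) + (-4)·((3)(5) - (-4)(-1))
  = (-5)(0) - (-2)(11) + (-4)(11)
  = -22

det(A) = (-4)(14) - (2)(-78) + (5)(-62) - (-1)(-22) = -232

det(A) = -232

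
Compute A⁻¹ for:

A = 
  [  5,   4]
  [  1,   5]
det(A) = (5)(5) - (4)(1) = 21
For a 2×2 matrix, A⁻¹ = (1/det(A)) · [[d, -b], [-c, a]]
    = (1/21) · [[5, -4], [-1, 5]]

A⁻¹ = 
  [ 5/21, -4/21]
  [-1/21,  5/21]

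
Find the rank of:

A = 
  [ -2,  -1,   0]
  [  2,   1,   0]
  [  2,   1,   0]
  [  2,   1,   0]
Row reduce:
R2 → R2 + (1)·R1
R3 → R3 + (1)·R1
R4 → R4 + (1)·R1
REF = 
  [ -2,  -1,   0]
  [  0,   0,   0]
  [  0,   0,   0]
  [  0,   0,   0]
Pivot columns: 1 → 1 pivot.

rank(A) = 1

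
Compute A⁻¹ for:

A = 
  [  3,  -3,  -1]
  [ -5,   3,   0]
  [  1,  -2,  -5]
det(A) = (3)·((3)(-5) - (0)(-2)) - (-3)·((-5)(-5) - (0)(1)) + (-1)·((-5)(-2) - (3)(1))
  = (3)(-15) - (-3)(25) + (-1)(7)
  = 23
det(A) = 23 ≠ 0, so A is invertible.

Cofactors Cᵢⱼ = (-1)ⁱ⁺ʲ·Mᵢⱼ:
C = 
  [-15, -25,   7]
  [-13, -14,   3]
  [  3,   5,  -6]

adj(A) = Cᵀ:
adj(A) = 
  [-15, -13,   3]
  [-25, -14,   5]
  [  7,   3,  -6]

A⁻¹ = (1/23) · adj(A):
A⁻¹ = 
  [-15/23, -13/23,   3/23]
  [-25/23, -14/23,   5/23]
  [  7/23,   3/23,  -6/23]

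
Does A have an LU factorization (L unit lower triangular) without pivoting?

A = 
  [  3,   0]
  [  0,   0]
Yes.
A[1,1] = 3 ≠ 0, so Gaussian elimination proceeds without a row swap: multiplier ℓ₂₁ = (0)/(3) = 0, and U[2,2] = 0 - (0)(0) = 0.
L = 
  [  1,   0]
  [  0,   1]
U = 
  [  3,   0]
  [  0,   0]
Check row 2 of LU: [(0)(3), (0)(0) + 0] = [0, 0] = row 2 of A ✓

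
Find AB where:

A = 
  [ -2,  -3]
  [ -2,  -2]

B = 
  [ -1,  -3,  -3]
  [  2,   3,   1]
AB = 
  [ -4,  -3,   3]
  [ -2,   0,   4]

A is 2×2 and B is 2×3, so AB is 2×3. Each entry is (row of A)·(column of B):
AB[1,1] = (-2)(-1) + (-3)(2) = -4
AB[1,2] = (-2)(-3) + (-3)(3) = -3
AB[1,3] = (-2)(-3) + (-3)(1) = 3
AB[2,1] = (-2)(-1) + (-2)(2) = -2
AB[2,2] = (-2)(-3) + (-2)(3) = 0
AB[2,3] = (-2)(-3) + (-2)(1) = 4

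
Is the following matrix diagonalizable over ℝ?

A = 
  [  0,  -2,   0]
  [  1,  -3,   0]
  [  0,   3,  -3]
Yes

Characteristic polynomial: det(λI - A) = λ³ + 6λ² + 11λ + 6
Testing integer divisors of the constant term: p(-1) = 0, so (λ + 1) is a factor:
p(λ) = (λ + 1)(λ² + 5λ + 6)
λ² + 5λ + 6 = (λ + 3)(λ + 2)
Eigenvalues: -1, -2, -3
λ=-3: alg. mult. = 1, geom. mult. = 3 - rank(A - (-3)I) = 3 - 2 = 1
λ=-2: alg. mult. = 1, geom. mult. = 3 - rank(A - (-2)I) = 3 - 2 = 1
λ=-1: alg. mult. = 1, geom. mult. = 3 - rank(A - (-1)I) = 3 - 2 = 1
Sum of geometric multiplicities equals n, so A has n independent eigenvectors.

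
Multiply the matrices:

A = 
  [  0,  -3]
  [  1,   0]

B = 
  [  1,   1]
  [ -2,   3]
A is 2×2 and B is 2×2, so AB is 2×2. Each entry is (row of A)·(column of B):
AB[1,1] = (0)(1) + (-3)(-2) = 6
AB[1,2] = (0)(1) + (-3)(3) = -9
AB[2,1] = (1)(1) + (0)(-2) = 1
AB[2,2] = (1)(1) + (0)(3) = 1

AB = 
  [  6,  -9]
  [  1,   1]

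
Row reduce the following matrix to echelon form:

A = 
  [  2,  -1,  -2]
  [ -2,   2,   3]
Row operations:
R2 → R2 + (1)·R1

Resulting echelon form:
REF = 
  [  2,  -1,  -2]
  [  0,   1,   1]

Rank = 2 (number of non-zero pivot rows).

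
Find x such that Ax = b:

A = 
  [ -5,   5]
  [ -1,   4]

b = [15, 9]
x = [-1, 2]

Row reduce the augmented matrix [A|b]:
R2 → R2 - (1/5)·R1
REF = 
  [ -5,   5,  15]
  [  0,   3,   6]

Back-substitution:
x₂ = 6 / 3 = 2
x₁ = (15 - (5)(2)) / (-5) = -1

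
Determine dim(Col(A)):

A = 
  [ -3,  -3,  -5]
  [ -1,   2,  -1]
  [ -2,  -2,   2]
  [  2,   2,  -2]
Row reduce:
R2 → R2 - (1/3)·R1
R3 → R3 - (2/3)·R1
R4 → R4 + (2/3)·R1
R4 → R4 + (1)·R3
REF = 
  [  -3,   -3,   -5]
  [   0,    3,  2/3]
  [   0,    0, 16/3]
  [   0,    0,    0]
Pivot columns: 1, 2, 3 → 3 pivots.
dim(Col(A)) = number of pivot columns = 3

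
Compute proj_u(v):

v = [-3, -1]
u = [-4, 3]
v·u = (-3)(-4) + (-1)(3) = 9
u·u = (-4)² + (3)² = 25
proj_u(v) = (v·u / u·u) × u = (9/25) × u

proj_u(v) = [-36/25, 27/25]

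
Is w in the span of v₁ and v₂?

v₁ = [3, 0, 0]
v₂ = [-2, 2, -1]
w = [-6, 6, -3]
Yes

Form the augmented matrix and row-reduce:
[v₁|v₂|w] = 
  [  3,  -2,  -6]
  [  0,   2,   6]
  [  0,  -1,  -3]
R3 → R3 + (1/2)·R2
REF = 
  [  3,  -2,  -6]
  [  0,   2,   6]
  [  0,   0,   0]

No row of the form [0 0 | nonzero], so the system is consistent. Back-substitution gives c₁ = 0, c₂ = 3: w = (0)·v₁ + (3)·v₂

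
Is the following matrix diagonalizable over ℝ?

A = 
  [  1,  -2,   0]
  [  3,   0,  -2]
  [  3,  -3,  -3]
No

Characteristic polynomial: det(λI - A) = λ³ + 2λ² - 3λ + 12
By the rational root theorem any rational root is an integer dividing 12; none of those is a root, so p(λ) has no rational roots and hence (being an irreducible cubic) no repeated roots.
Discriminant of the cubic: Δ = -5424
Δ < 0 ⇒ one real eigenvalue and a complex-conjugate pair: λ ≈ -3.693, 0.8463 + 1.592i, 0.8463 - 1.592i
Has complex eigenvalues (not diagonalizable over ℝ).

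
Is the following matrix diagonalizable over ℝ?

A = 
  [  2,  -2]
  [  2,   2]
No

tr(A) = 4, det(A) = 8
Characteristic polynomial: λ² - tr(A)λ + det(A) = λ² - 4λ + 8
λ² - 4λ + 8 = 0  ⇒  λ = (4 ± √((-4)² - 4·(8)))/2 = (4 ± √(-16))/2
  = 2 + 2i,  2 - 2i
Eigenvalues: 2 + 2i, 2 - 2i  (≈ 2 + 2i, 2 - 2i)
Has complex eigenvalues (not diagonalizable over ℝ).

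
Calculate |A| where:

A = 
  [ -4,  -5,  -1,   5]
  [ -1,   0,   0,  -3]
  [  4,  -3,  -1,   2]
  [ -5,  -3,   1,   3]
-146

Cofactor expansion along row 1: det(A) = a₁₁M₁₁ - a₁₂M₁₂ + a₁₃M₁₃ - a₁₄M₁₄

M₁₁ = det[[0, 0, -3]; [-3, -1, 2]; [-3, 1, 3]]
  = (0)·((-1)(3) - (2)(1)) - (0)·((-3)(3) - (2)(-3)) + (-3)·((-3)(1) - (-1)(-3))
  = (0)(-5) - (0)(-3) + (-3)(-6)
  = 18
M₁₂ = det[[-1, 0, -3]; [4, -1, 2]; [-5, 1, 3]]
  = (-1)·((-1)(3) - (2)(1)) - (0)·((4)(3) - (2)(-5)) + (-3)·((4)(1) - (-1)(-5))
  = (-1)(-5) - (0)(22) + (-3)(-1)
  = 8
M₁₃ = det[[-1, 0, -3]; [4, -3, 2]; [-5, -3, 3]]
  = (-1)·((-3)(3) - (2)(-3)) - (0)·((4)(3) - (2)(-5)) + (-3)·((4)(-3) - (-3)(-5))
  = (-1)(-3) - (0)(22) + (-3)(-27)
  = 84
M₁₄ = det[[-1, 0, 0]; [4, -3, -1]; [-5, -3, 1]]
  = (-1)·((-3)(1) - (-1)(-3)) - (0)·((4)(1) - (-1)(-5)) + (0)·((4)(-3) - (-3)(-5))
  = (-1)(-6) - (0)(-1) + (0)(-27)
  = 6

det(A) = (-4)(18) - (-5)(8) + (-1)(84) - (5)(6) = -146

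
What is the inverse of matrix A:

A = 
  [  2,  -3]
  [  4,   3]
det(A) = (2)(3) - (-3)(4) = 18
For a 2×2 matrix, A⁻¹ = (1/det(A)) · [[d, -b], [-c, a]]
    = (1/18) · [[3, 3], [-4, 2]]

A⁻¹ = 
  [ 1/6,  1/6]
  [-2/9,  1/9]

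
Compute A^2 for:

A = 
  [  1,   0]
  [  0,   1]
A² = A·A:
A²[1,1] = (1)(1) + (0)(0) = 1
A²[1,2] = (1)(0) + (0)(1) = 0
A²[2,1] = (0)(1) + (1)(0) = 0
A²[2,2] = (0)(0) + (1)(1) = 1
A² = 
  [  1,   0]
  [  0,   1]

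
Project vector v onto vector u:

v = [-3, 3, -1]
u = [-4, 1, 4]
v·u = (-3)(-4) + (3)(1) + (-1)(4) = 11
u·u = (-4)² + (1)² + (4)² = 33
proj_u(v) = (v·u / u·u) × u = (11/33) × u = (1/3) × u

proj_u(v) = [-4/3, 1/3, 4/3]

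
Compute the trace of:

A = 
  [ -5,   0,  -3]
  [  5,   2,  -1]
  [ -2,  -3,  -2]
-5

tr(A) = -5 + 2 + -2 = -5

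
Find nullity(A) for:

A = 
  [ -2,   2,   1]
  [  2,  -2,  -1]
nullity(A) = 2

Row reduce:
R2 → R2 + (1)·R1
REF = 
  [ -2,   2,   1]
  [  0,   0,   0]
Pivot columns: 1 → 1 pivot.
rank(A) = 1, so nullity(A) = 3 - 1 = 2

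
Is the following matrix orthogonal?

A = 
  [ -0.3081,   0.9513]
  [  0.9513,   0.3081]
Yes

AᵀA = 
  [  0.9999,   0]
  [  0,   0.9999]
≈ I (equal to I up to the 4-dp rounding of the entries)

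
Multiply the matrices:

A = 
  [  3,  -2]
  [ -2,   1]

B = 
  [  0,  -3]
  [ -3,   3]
A is 2×2 and B is 2×2, so AB is 2×2. Each entry is (row of A)·(column of B):
AB[1,1] = (3)(0) + (-2)(-3) = 6
AB[1,2] = (3)(-3) + (-2)(3) = -15
AB[2,1] = (-2)(0) + (1)(-3) = -3
AB[2,2] = (-2)(-3) + (1)(3) = 9

AB = 
  [  6, -15]
  [ -3,   9]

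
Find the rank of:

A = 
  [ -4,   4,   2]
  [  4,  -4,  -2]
rank(A) = 1

Row reduce:
R2 → R2 + (1)·R1
REF = 
  [ -4,   4,   2]
  [  0,   0,   0]
Pivot columns: 1 → 1 pivot.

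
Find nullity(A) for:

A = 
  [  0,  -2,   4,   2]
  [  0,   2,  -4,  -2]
nullity(A) = 3

Row reduce:
R2 → R2 + (1)·R1
REF = 
  [  0,  -2,   4,   2]
  [  0,   0,   0,   0]
Pivot columns: 2 → 1 pivot.
rank(A) = 1, so nullity(A) = 4 - 1 = 3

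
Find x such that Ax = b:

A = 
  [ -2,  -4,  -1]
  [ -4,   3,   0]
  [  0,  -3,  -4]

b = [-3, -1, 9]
Row reduce the augmented matrix [A|b]:
R2 → R2 - (2)·R1
R3 → R3 + (3/11)·R2
REF = 
  [    -2,     -4,     -1,     -3]
  [     0,     11,      2,      5]
  [     0,      0, -38/11, 114/11]

Back-substitution:
x₃ = (114/11) / (-38/11) = -3
x₂ = (5 - (2)(-3)) / 11 = 1
x₁ = (-3 - (-4)(1) - (-1)(-3)) / (-2) = 1

x = [1, 1, -3]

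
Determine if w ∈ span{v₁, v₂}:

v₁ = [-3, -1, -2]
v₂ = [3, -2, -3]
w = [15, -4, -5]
Yes

Form the augmented matrix and row-reduce:
[v₁|v₂|w] = 
  [ -3,   3,  15]
  [ -1,  -2,  -4]
  [ -2,  -3,  -5]
R2 → R2 - (1/3)·R1
R3 → R3 - (2/3)·R1
R3 → R3 - (5/3)·R2
REF = 
  [ -3,   3,  15]
  [  0,  -3,  -9]
  [  0,   0,   0]

No row of the form [0 0 | nonzero], so the system is consistent. Back-substitution gives c₁ = -2, c₂ = 3: w = (-2)·v₁ + (3)·v₂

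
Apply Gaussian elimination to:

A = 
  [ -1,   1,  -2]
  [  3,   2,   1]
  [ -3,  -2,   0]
Row operations:
R2 → R2 + (3)·R1
R3 → R3 - (3)·R1
R3 → R3 + (1)·R2

Resulting echelon form:
REF = 
  [ -1,   1,  -2]
  [  0,   5,  -5]
  [  0,   0,   1]

Rank = 3 (number of non-zero pivot rows).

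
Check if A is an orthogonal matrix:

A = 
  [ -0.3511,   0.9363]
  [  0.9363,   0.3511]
Yes

AᵀA = 
  [  0.9999,   0]
  [  0,   0.9999]
≈ I (equal to I up to the 4-dp rounding of the entries)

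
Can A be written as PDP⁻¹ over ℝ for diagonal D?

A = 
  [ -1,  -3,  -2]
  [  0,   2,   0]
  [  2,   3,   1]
No

Characteristic polynomial: det(λI - A) = λ³ - 2λ² + 3λ - 6
Testing integer divisors of the constant term: p(2) = 0, so (λ - 2) is a factor:
p(λ) = (λ - 2)(λ² + 3)
λ² + 3 = 0  ⇒  λ = (0 ± √((0)² - 4·(3)))/2 = (0 ± √(-12))/2
  = i√3,  -i√3
Eigenvalues: 2, i√3, -i√3  (≈ 2, 0 + 1.732i, 0 - 1.732i)
Has complex eigenvalues (not diagonalizable over ℝ).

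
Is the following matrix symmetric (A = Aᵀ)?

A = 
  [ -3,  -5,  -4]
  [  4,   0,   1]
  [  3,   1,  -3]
No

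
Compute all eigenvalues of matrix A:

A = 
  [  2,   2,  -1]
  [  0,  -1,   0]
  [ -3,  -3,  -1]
Characteristic polynomial: det(λI - A) = λ³ - 6λ - 5
Testing integer divisors of the constant term: p(-1) = 0, so (λ + 1) is a factor:
p(λ) = (λ + 1)(λ² - λ - 5)
λ² - λ - 5 = 0  ⇒  λ = (1 ± √((-1)² - 4·(-5)))/2 = (1 ± √(21))/2
  = (1 + √21)/2,  (1 - √21)/2

λ = -1, (1 + √21)/2, (1 - √21)/2  (≈ -1, 2.791, -1.791)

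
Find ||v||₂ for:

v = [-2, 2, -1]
3

||v||₂ = √((-2)² + (2)² + (-1)²) = √9 = 3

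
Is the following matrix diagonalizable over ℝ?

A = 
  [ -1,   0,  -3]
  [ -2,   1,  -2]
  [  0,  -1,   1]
No

Characteristic polynomial: det(λI - A) = λ³ - λ² - 3λ + 5
By the rational root theorem any rational root is an integer dividing 5; none of those is a root, so p(λ) has no rational roots and hence (being an irreducible cubic) no repeated roots.
Discriminant of the cubic: Δ = -268
Δ < 0 ⇒ one real eigenvalue and a complex-conjugate pair: λ ≈ -1.92, 1.46 + 0.6882i, 1.46 - 0.6882i
Has complex eigenvalues (not diagonalizable over ℝ).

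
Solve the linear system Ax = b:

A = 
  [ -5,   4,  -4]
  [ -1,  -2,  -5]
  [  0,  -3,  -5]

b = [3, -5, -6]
x = [1, 2, 0]

Row reduce the augmented matrix [A|b]:
R2 → R2 - (1/5)·R1
R3 → R3 - (15/14)·R2
REF = 
  [   -5,     4,    -4,     3]
  [    0, -14/5, -21/5, -28/5]
  [    0,     0,  -1/2,     0]

Back-substitution:
x₃ = 0 / (-1/2) = 0
x₂ = (-28/5 - (-21/5)(0)) / (-14/5) = 2
x₁ = (3 - (4)(2) - (-4)(0)) / (-5) = 1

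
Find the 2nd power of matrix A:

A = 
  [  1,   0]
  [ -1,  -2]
A² = A·A:
A²[1,1] = (1)(1) + (0)(-1) = 1
A²[1,2] = (1)(0) + (0)(-2) = 0
A²[2,1] = (-1)(1) + (-2)(-1) = 1
A²[2,2] = (-1)(0) + (-2)(-2) = 4
A² = 
  [  1,   0]
  [  1,   4]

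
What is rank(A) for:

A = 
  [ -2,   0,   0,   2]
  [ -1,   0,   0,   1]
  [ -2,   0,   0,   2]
rank(A) = 1

Row reduce:
R2 → R2 - (1/2)·R1
R3 → R3 - (1)·R1
REF = 
  [ -2,   0,   0,   2]
  [  0,   0,   0,   0]
  [  0,   0,   0,   0]
Pivot columns: 1 → 1 pivot.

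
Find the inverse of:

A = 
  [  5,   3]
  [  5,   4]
det(A) = (5)(4) - (3)(5) = 5
For a 2×2 matrix, A⁻¹ = (1/det(A)) · [[d, -b], [-c, a]]
    = (1/5) · [[4, -3], [-5, 5]]

A⁻¹ = 
  [ 4/5, -3/5]
  [  -1,    1]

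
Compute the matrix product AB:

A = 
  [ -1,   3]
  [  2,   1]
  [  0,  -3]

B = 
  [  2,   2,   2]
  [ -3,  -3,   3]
A is 3×2 and B is 2×3, so AB is 3×3. Each entry is (row of A)·(column of B):
AB[1,1] = (-1)(2) + (3)(-3) = -11
AB[1,2] = (-1)(2) + (3)(-3) = -11
AB[1,3] = (-1)(2) + (3)(3) = 7
AB[2,1] = (2)(2) + (1)(-3) = 1
AB[2,2] = (2)(2) + (1)(-3) = 1
AB[2,3] = (2)(2) + (1)(3) = 7
AB[3,1] = (0)(2) + (-3)(-3) = 9
AB[3,2] = (0)(2) + (-3)(-3) = 9
AB[3,3] = (0)(2) + (-3)(3) = -9

AB = 
  [-11, -11,   7]
  [  1,   1,   7]
  [  9,   9,  -9]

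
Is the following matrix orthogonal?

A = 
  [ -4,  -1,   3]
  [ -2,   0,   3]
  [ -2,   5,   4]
No

AᵀA = 
  [ 24,  -6, -26]
  [ -6,  26,  17]
  [-26,  17,  34]
≠ I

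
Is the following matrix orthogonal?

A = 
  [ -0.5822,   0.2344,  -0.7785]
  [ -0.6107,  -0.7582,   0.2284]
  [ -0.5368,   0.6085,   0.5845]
Yes

AᵀA = 
  [  1.0001,  -0.0001,   0]
  [ -0.0001,   1.0001,   0]
  [  0,   0,   0.9999]
≈ I (equal to I up to the 4-dp rounding of the entries)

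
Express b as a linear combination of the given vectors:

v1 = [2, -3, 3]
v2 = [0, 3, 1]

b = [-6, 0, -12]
c1 = -3, c2 = -3

b = -3·v1 + -3·v2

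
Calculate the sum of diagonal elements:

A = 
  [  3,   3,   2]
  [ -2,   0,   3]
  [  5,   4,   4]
7

tr(A) = 3 + 0 + 4 = 7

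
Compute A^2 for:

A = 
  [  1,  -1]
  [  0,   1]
A² = A·A:
A²[1,1] = (1)(1) + (-1)(0) = 1
A²[1,2] = (1)(-1) + (-1)(1) = -2
A²[2,1] = (0)(1) + (1)(0) = 0
A²[2,2] = (0)(-1) + (1)(1) = 1
A² = 
  [  1,  -2]
  [  0,   1]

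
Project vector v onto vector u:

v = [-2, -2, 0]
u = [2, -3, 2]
proj_u(v) = [4/17, -6/17, 4/17]

v·u = (-2)(2) + (-2)(-3) + (0)(2) = 2
u·u = (2)² + (-3)² + (2)² = 17
proj_u(v) = (v·u / u·u) × u = (2/17) × u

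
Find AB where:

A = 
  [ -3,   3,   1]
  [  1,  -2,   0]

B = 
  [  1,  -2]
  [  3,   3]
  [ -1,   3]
AB = 
  [  5,  18]
  [ -5,  -8]

A is 2×3 and B is 3×2, so AB is 2×2. Each entry is (row of A)·(column of B):
AB[1,1] = (-3)(1) + (3)(3) + (1)(-1) = 5
AB[1,2] = (-3)(-2) + (3)(3) + (1)(3) = 18
AB[2,1] = (1)(1) + (-2)(3) + (0)(-1) = -5
AB[2,2] = (1)(-2) + (-2)(3) + (0)(3) = -8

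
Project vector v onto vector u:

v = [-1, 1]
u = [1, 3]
v·u = (-1)(1) + (1)(3) = 2
u·u = (1)² + (3)² = 10
proj_u(v) = (v·u / u·u) × u = (2/10) × u = (1/5) × u

proj_u(v) = [1/5, 3/5]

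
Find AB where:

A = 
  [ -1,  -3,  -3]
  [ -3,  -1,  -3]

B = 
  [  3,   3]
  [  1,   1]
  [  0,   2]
AB = 
  [ -6, -12]
  [-10, -16]

A is 2×3 and B is 3×2, so AB is 2×2. Each entry is (row of A)·(column of B):
AB[1,1] = (-1)(3) + (-3)(1) + (-3)(0) = -6
AB[1,2] = (-1)(3) + (-3)(1) + (-3)(2) = -12
AB[2,1] = (-3)(3) + (-1)(1) + (-3)(0) = -10
AB[2,2] = (-3)(3) + (-1)(1) + (-3)(2) = -16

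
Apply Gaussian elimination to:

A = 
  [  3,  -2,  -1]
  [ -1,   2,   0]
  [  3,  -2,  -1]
Row operations:
R2 → R2 + (1/3)·R1
R3 → R3 - (1)·R1

Resulting echelon form:
REF = 
  [   3,   -2,   -1]
  [   0,  4/3, -1/3]
  [   0,    0,    0]

Rank = 2 (number of non-zero pivot rows).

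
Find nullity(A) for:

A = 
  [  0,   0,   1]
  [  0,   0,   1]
nullity(A) = 2

Row reduce:
R2 → R2 - (1)·R1
REF = 
  [  0,   0,   1]
  [  0,   0,   0]
Pivot columns: 3 → 1 pivot.
rank(A) = 1, so nullity(A) = 3 - 1 = 2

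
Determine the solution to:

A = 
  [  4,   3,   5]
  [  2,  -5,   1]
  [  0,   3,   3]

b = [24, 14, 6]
x = [3, -1, 3]

Row reduce the augmented matrix [A|b]:
R2 → R2 - (1/2)·R1
R3 → R3 + (6/13)·R2
REF = 
  [    4,     3,     5,    24]
  [    0, -13/2,  -3/2,     2]
  [    0,     0, 30/13, 90/13]

Back-substitution:
x₃ = (90/13) / (30/13) = 3
x₂ = (2 - (-3/2)(3)) / (-13/2) = -1
x₁ = (24 - (3)(-1) - (5)(3)) / 4 = 3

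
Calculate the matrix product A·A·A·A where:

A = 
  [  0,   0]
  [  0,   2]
A² = A·A:
A²[1,1] = (0)(0) + (0)(0) = 0
A²[1,2] = (0)(0) + (0)(2) = 0
A²[2,1] = (0)(0) + (2)(0) = 0
A²[2,2] = (0)(0) + (2)(2) = 4
A² = 
  [  0,   0]
  [  0,   4]

A^3 = A^2·A:
A^3[1,1] = (0)(0) + (0)(0) = 0
A^3[1,2] = (0)(0) + (0)(2) = 0
A^3[2,1] = (0)(0) + (4)(0) = 0
A^3[2,2] = (0)(0) + (4)(2) = 8
A^3 = 
  [  0,   0]
  [  0,   8]

A^4 = A^3·A:
A^4[1,1] = (0)(0) + (0)(0) = 0
A^4[1,2] = (0)(0) + (0)(2) = 0
A^4[2,1] = (0)(0) + (8)(0) = 0
A^4[2,2] = (0)(0) + (8)(2) = 16
A^4 = 
  [  0,   0]
  [  0,  16]

Therefore
A^4 = 
  [  0,   0]
  [  0,  16]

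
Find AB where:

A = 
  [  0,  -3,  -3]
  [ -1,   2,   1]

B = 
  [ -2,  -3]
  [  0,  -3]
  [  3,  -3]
AB = 
  [ -9,  18]
  [  5,  -6]

A is 2×3 and B is 3×2, so AB is 2×2. Each entry is (row of A)·(column of B):
AB[1,1] = (0)(-2) + (-3)(0) + (-3)(3) = -9
AB[1,2] = (0)(-3) + (-3)(-3) + (-3)(-3) = 18
AB[2,1] = (-1)(-2) + (2)(0) + (1)(3) = 5
AB[2,2] = (-1)(-3) + (2)(-3) + (1)(-3) = -6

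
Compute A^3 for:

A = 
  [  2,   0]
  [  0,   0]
A^3 = 
  [  8,   0]
  [  0,   0]

A² = A·A:
A²[1,1] = (2)(2) + (0)(0) = 4
A²[1,2] = (2)(0) + (0)(0) = 0
A²[2,1] = (0)(2) + (0)(0) = 0
A²[2,2] = (0)(0) + (0)(0) = 0
A² = 
  [  4,   0]
  [  0,   0]

A^3 = A^2·A:
A^3[1,1] = (4)(2) + (0)(0) = 8
A^3[1,2] = (4)(0) + (0)(0) = 0
A^3[2,1] = (0)(2) + (0)(0) = 0
A^3[2,2] = (0)(0) + (0)(0) = 0
A^3 = 
  [  8,   0]
  [  0,   0]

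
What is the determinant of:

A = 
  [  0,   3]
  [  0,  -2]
0

For a 2×2 matrix, det = ad - bc = (0)(-2) - (3)(0) = 0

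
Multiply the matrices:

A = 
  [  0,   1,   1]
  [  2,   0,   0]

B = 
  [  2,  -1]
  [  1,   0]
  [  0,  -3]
AB = 
  [  1,  -3]
  [  4,  -2]

A is 2×3 and B is 3×2, so AB is 2×2. Each entry is (row of A)·(column of B):
AB[1,1] = (0)(2) + (1)(1) + (1)(0) = 1
AB[1,2] = (0)(-1) + (1)(0) + (1)(-3) = -3
AB[2,1] = (2)(2) + (0)(1) + (0)(0) = 4
AB[2,2] = (2)(-1) + (0)(0) + (0)(-3) = -2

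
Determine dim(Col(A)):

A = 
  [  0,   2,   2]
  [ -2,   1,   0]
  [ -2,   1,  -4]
Row reduce:
Swap R1 ↔ R2
R3 → R3 - (1)·R1
REF = 
  [ -2,   1,   0]
  [  0,   2,   2]
  [  0,   0,  -4]
Pivot columns: 1, 2, 3 → 3 pivots.
dim(Col(A)) = number of pivot columns = 3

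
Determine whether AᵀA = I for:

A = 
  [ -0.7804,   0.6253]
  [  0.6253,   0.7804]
Yes

AᵀA = 
  [  1,   0]
  [  0,   1]
≈ I (equal to I up to the 4-dp rounding of the entries)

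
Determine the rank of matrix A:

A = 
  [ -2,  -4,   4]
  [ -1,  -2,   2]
Row reduce:
R2 → R2 - (1/2)·R1
REF = 
  [ -2,  -4,   4]
  [  0,   0,   0]
Pivot columns: 1 → 1 pivot.

rank(A) = 1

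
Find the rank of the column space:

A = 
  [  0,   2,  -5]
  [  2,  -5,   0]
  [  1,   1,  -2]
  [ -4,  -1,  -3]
dim(Col(A)) = 3

Row reduce:
Swap R1 ↔ R2
R3 → R3 - (1/2)·R1
R4 → R4 + (2)·R1
R3 → R3 - (7/4)·R2
R4 → R4 + (11/2)·R2
R4 → R4 + (122/27)·R3
REF = 
  [   2,   -5,    0]
  [   0,    2,   -5]
  [   0,    0, 27/4]
  [   0,    0,    0]
Pivot columns: 1, 2, 3 → 3 pivots.
dim(Col(A)) = number of pivot columns = 3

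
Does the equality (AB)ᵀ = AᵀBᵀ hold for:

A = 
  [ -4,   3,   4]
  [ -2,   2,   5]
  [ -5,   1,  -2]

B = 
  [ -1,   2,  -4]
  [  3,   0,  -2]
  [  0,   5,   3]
No

(AB)ᵀ = 
  [ 13,   8,   8]
  [ 12,  21, -20]
  [ 22,  19,  12]

AᵀBᵀ = 
  [ 20,  -2, -25]
  [ -3,   7,  13]
  [ 14,  16,  19]

The two matrices differ, so (AB)ᵀ ≠ AᵀBᵀ in general. The correct identity is (AB)ᵀ = BᵀAᵀ.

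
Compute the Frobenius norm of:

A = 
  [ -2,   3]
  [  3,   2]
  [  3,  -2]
||A||_F = 6.245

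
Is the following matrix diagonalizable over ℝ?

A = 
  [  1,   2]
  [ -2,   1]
No

tr(A) = 2, det(A) = 5
Characteristic polynomial: λ² - tr(A)λ + det(A) = λ² - 2λ + 5
λ² - 2λ + 5 = 0  ⇒  λ = (2 ± √((-2)² - 4·(5)))/2 = (2 ± √(-16))/2
  = 1 + 2i,  1 - 2i
Eigenvalues: 1 + 2i, 1 - 2i  (≈ 1 + 2i, 1 - 2i)
Has complex eigenvalues (not diagonalizable over ℝ).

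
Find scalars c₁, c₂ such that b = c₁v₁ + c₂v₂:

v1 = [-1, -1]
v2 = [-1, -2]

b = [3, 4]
c1 = -2, c2 = -1

b = -2·v1 + -1·v2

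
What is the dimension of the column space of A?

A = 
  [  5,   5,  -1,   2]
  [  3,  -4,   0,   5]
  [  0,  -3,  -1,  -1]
Row reduce:
R2 → R2 - (3/5)·R1
R3 → R3 - (3/7)·R2
REF = 
  [     5,      5,     -1,      2]
  [     0,     -7,    3/5,   19/5]
  [     0,      0, -44/35, -92/35]
Pivot columns: 1, 2, 3 → 3 pivots.
dim(Col(A)) = number of pivot columns = 3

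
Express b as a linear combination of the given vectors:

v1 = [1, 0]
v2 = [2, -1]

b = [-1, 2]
c1 = 3, c2 = -2

b = 3·v1 + -2·v2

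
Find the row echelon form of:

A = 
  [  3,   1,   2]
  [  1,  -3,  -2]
Row operations:
R2 → R2 - (1/3)·R1

Resulting echelon form:
REF = 
  [    3,     1,     2]
  [    0, -10/3,  -8/3]

Rank = 2 (number of non-zero pivot rows).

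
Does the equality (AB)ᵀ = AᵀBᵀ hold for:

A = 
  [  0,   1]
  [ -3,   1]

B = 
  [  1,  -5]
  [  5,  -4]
No

(AB)ᵀ = 
  [  5,   2]
  [ -4,  11]

AᵀBᵀ = 
  [ 15,  12]
  [ -4,   1]

The two matrices differ, so (AB)ᵀ ≠ AᵀBᵀ in general. The correct identity is (AB)ᵀ = BᵀAᵀ.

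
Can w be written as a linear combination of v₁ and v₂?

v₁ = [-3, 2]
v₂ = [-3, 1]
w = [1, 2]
Yes

Form the augmented matrix and row-reduce:
[v₁|v₂|w] = 
  [ -3,  -3,   1]
  [  2,   1,   2]
R2 → R2 + (2/3)·R1
REF = 
  [ -3,  -3,   1]
  [  0,  -1, 8/3]

No row of the form [0 0 | nonzero], so the system is consistent. Back-substitution gives c₁ = 7/3, c₂ = -8/3: w = (7/3)·v₁ + (-8/3)·v₂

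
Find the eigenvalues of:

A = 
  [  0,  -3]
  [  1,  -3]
λ = (-3 + i√3)/2, (-3 - i√3)/2  (≈ -1.5 + 0.866i, -1.5 - 0.866i)

tr(A) = -3, det(A) = 3
Characteristic polynomial: λ² - tr(A)λ + det(A) = λ² + 3λ + 3
λ² + 3λ + 3 = 0  ⇒  λ = (-3 ± √((3)² - 4·(3)))/2 = (-3 ± √(-3))/2
  = (-3 + i√3)/2,  (-3 - i√3)/2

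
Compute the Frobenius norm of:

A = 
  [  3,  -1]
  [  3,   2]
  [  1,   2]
||A||_F = 5.292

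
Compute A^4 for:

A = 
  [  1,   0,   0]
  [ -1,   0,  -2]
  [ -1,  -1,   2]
A^4 = 
  [  1,   0,   0]
  [ 11,  12, -32]
  [-16, -16,  44]

A² = A·A:
A²[1,1] = (1)(1) + (0)(-1) + (0)(-1) = 1
A²[1,2] = (1)(0) + (0)(0) + (0)(-1) = 0
A²[1,3] = (1)(0) + (0)(-2) + (0)(2) = 0
A²[2,1] = (-1)(1) + (0)(-1) + (-2)(-1) = 1
A²[2,2] = (-1)(0) + (0)(0) + (-2)(-1) = 2
A²[2,3] = (-1)(0) + (0)(-2) + (-2)(2) = -4
A²[3,1] = (-1)(1) + (-1)(-1) + (2)(-1) = -2
A²[3,2] = (-1)(0) + (-1)(0) + (2)(-1) = -2
A²[3,3] = (-1)(0) + (-1)(-2) + (2)(2) = 6
A² = 
  [  1,   0,   0]
  [  1,   2,  -4]
  [ -2,  -2,   6]

A^3 = A^2·A:
A^3[1,1] = (1)(1) + (0)(-1) + (0)(-1) = 1
A^3[1,2] = (1)(0) + (0)(0) + (0)(-1) = 0
A^3[1,3] = (1)(0) + (0)(-2) + (0)(2) = 0
A^3[2,1] = (1)(1) + (2)(-1) + (-4)(-1) = 3
A^3[2,2] = (1)(0) + (2)(0) + (-4)(-1) = 4
A^3[2,3] = (1)(0) + (2)(-2) + (-4)(2) = -12
A^3[3,1] = (-2)(1) + (-2)(-1) + (6)(-1) = -6
A^3[3,2] = (-2)(0) + (-2)(0) + (6)(-1) = -6
A^3[3,3] = (-2)(0) + (-2)(-2) + (6)(2) = 16
A^3 = 
  [  1,   0,   0]
  [  3,   4, -12]
  [ -6,  -6,  16]

A^4 = A^3·A:
A^4[1,1] = (1)(1) + (0)(-1) + (0)(-1) = 1
A^4[1,2] = (1)(0) + (0)(0) + (0)(-1) = 0
A^4[1,3] = (1)(0) + (0)(-2) + (0)(2) = 0
A^4[2,1] = (3)(1) + (4)(-1) + (-12)(-1) = 11
A^4[2,2] = (3)(0) + (4)(0) + (-12)(-1) = 12
A^4[2,3] = (3)(0) + (4)(-2) + (-12)(2) = -32
A^4[3,1] = (-6)(1) + (-6)(-1) + (16)(-1) = -16
A^4[3,2] = (-6)(0) + (-6)(0) + (16)(-1) = -16
A^4[3,3] = (-6)(0) + (-6)(-2) + (16)(2) = 44
A^4 = 
  [  1,   0,   0]
  [ 11,  12, -32]
  [-16, -16,  44]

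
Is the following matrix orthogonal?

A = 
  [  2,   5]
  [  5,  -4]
No

AᵀA = 
  [ 29, -10]
  [-10,  41]
≠ I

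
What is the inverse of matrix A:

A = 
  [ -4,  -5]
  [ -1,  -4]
det(A) = (-4)(-4) - (-5)(-1) = 11
For a 2×2 matrix, A⁻¹ = (1/det(A)) · [[d, -b], [-c, a]]
    = (1/11) · [[-4, 5], [1, -4]]

A⁻¹ = 
  [-4/11,  5/11]
  [ 1/11, -4/11]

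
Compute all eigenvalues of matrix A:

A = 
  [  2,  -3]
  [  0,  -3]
tr(A) = -1, det(A) = -6
Characteristic polynomial: λ² - tr(A)λ + det(A) = λ² + λ - 6
λ² + λ - 6 = (λ + 3)(λ - 2)

λ = 2, -3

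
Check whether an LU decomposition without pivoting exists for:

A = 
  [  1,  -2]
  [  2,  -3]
Yes.
A[1,1] = 1 ≠ 0, so Gaussian elimination proceeds without a row swap: multiplier ℓ₂₁ = (2)/(1) = 2, and U[2,2] = -3 - (2)(-2) = 1.
L = 
  [  1,   0]
  [  2,   1]
U = 
  [  1,  -2]
  [  0,   1]
Check row 2 of LU: [(2)(1), (2)(-2) + 1] = [2, -3] = row 2 of A ✓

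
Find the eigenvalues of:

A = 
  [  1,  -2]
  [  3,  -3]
tr(A) = -2, det(A) = 3
Characteristic polynomial: λ² - tr(A)λ + det(A) = λ² + 2λ + 3
λ² + 2λ + 3 = 0  ⇒  λ = (-2 ± √((2)² - 4·(3)))/2 = (-2 ± √(-8))/2
  = -1 + i√2,  -1 - i√2

λ = -1 + i√2, -1 - i√2  (≈ -1 + 1.414i, -1 - 1.414i)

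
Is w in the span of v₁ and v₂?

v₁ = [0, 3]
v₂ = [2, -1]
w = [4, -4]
Yes

Form the augmented matrix and row-reduce:
[v₁|v₂|w] = 
  [  0,   2,   4]
  [  3,  -1,  -4]
Swap R1 ↔ R2
REF = 
  [  3,  -1,  -4]
  [  0,   2,   4]

No row of the form [0 0 | nonzero], so the system is consistent. Back-substitution gives c₁ = -2/3, c₂ = 2: w = (-2/3)·v₁ + (2)·v₂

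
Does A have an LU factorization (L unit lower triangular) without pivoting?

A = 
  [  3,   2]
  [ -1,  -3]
Yes.
A[1,1] = 3 ≠ 0, so Gaussian elimination proceeds without a row swap: multiplier ℓ₂₁ = (-1)/(3) = -1/3, and U[2,2] = -3 - (-1/3)(2) = -7/3.
L = 
  [   1,    0]
  [-1/3,    1]
U = 
  [   3,    2]
  [   0, -7/3]
Check row 2 of LU: [(-1/3)(3), (-1/3)(2) + (-7/3)] = [-1, -3] = row 2 of A ✓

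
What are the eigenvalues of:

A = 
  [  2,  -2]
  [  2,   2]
tr(A) = 4, det(A) = 8
Characteristic polynomial: λ² - tr(A)λ + det(A) = λ² - 4λ + 8
λ² - 4λ + 8 = 0  ⇒  λ = (4 ± √((-4)² - 4·(8)))/2 = (4 ± √(-16))/2
  = 2 + 2i,  2 - 2i

λ = 2 + 2i, 2 - 2i  (≈ 2 + 2i, 2 - 2i)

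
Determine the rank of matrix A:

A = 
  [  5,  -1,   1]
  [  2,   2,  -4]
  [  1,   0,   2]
rank(A) = 3

Row reduce:
R2 → R2 - (2/5)·R1
R3 → R3 - (1/5)·R1
R3 → R3 - (1/12)·R2
REF = 
  [    5,    -1,     1]
  [    0,  12/5, -22/5]
  [    0,     0,  13/6]
Pivot columns: 1, 2, 3 → 3 pivots.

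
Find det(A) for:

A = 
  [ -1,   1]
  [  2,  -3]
1

For a 2×2 matrix, det = ad - bc = (-1)(-3) - (1)(2) = 1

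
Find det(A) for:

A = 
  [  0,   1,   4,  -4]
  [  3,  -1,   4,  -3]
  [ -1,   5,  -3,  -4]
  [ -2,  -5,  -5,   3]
-488

Cofactor expansion along row 1: det(A) = a₁₁M₁₁ - a₁₂M₁₂ + a₁₃M₁₃ - a₁₄M₁₄

M₁₁ = det[[-1, 4, -3]; [5, -3, -4]; [-5, -5, 3]]
  = (-1)·((-3)(3) - (-4)(-5)) - (4)·((5)(3) - (-4)(-5)) + (-3)·((5)(-5) - (-3)(-5))
  = (-1)(-29) - (4)(-5) + (-3)(-40)
  = 169
M₁₂ = det[[3, 4, -3]; [-1, -3, -4]; [-2, -5, 3]]
  = (3)·((-3)(3) - (-4)(-5)) - (4)·((-1)(3) - (-4)(-2)) + (-3)·((-1)(-5) - (-3)(-2))
  = (3)(-29) - (4)(-11) + (-3)(-1)
  = -40
M₁₃ = det[[3, -1, -3]; [-1, 5, -4]; [-2, -5, 3]]
  = (3)·((5)(3) - (-4)(-5)) - (-1)·((-1)(3) - (-4)(-2)) + (-3)·((-1)(-5) - (5)(-2))
  = (3)(-5) - (-1)(-11) + (-3)(15)
  = -71
M₁₄ = det[[3, -1, 4]; [-1, 5, -3]; [-2, -5, -5]]
  = (3)·((5)(-5) - (-3)(-5)) - (-1)·((-1)(-5) - (-3)(-2)) + (4)·((-1)(-5) - (5)(-2))
  = (3)(-40) - (-1)(-1) + (4)(15)
  = -61

det(A) = (0)(169) - (1)(-40) + (4)(-71) - (-4)(-61) = -488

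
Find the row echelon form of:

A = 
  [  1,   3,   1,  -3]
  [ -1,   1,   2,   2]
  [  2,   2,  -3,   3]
Row operations:
R2 → R2 + (1)·R1
R3 → R3 - (2)·R1
R3 → R3 + (1)·R2

Resulting echelon form:
REF = 
  [  1,   3,   1,  -3]
  [  0,   4,   3,  -1]
  [  0,   0,  -2,   8]

Rank = 3 (number of non-zero pivot rows).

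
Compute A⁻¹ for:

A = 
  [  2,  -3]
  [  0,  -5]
det(A) = (2)(-5) - (-3)(0) = -10
For a 2×2 matrix, A⁻¹ = (1/det(A)) · [[d, -b], [-c, a]]
    = (-1/10) · [[-5, 3], [0, 2]]

A⁻¹ = 
  [  1/2, -3/10]
  [    0,  -1/5]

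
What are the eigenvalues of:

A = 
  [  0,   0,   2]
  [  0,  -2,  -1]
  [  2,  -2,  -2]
λ = -4, √2, -√2  (≈ -4, 1.414, -1.414)

Characteristic polynomial: det(λI - A) = λ³ + 4λ² - 2λ - 8
Testing integer divisors of the constant term: p(-4) = 0, so (λ + 4) is a factor:
p(λ) = (λ + 4)(λ² - 2)
λ² - 2 = 0  ⇒  λ = (0 ± √((0)² - 4·(-2)))/2 = (0 ± √(8))/2
  = √2,  -√2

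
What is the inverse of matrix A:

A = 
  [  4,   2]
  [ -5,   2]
det(A) = (4)(2) - (2)(-5) = 18
For a 2×2 matrix, A⁻¹ = (1/det(A)) · [[d, -b], [-c, a]]
    = (1/18) · [[2, -2], [5, 4]]

A⁻¹ = 
  [ 1/9, -1/9]
  [5/18,  2/9]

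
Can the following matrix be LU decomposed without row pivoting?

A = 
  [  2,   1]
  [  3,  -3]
Yes.
A[1,1] = 2 ≠ 0, so Gaussian elimination proceeds without a row swap: multiplier ℓ₂₁ = (3)/(2) = 3/2, and U[2,2] = -3 - (3/2)(1) = -9/2.
L = 
  [  1,   0]
  [3/2,   1]
U = 
  [   2,    1]
  [   0, -9/2]
Check row 2 of LU: [(3/2)(2), (3/2)(1) + (-9/2)] = [3, -3] = row 2 of A ✓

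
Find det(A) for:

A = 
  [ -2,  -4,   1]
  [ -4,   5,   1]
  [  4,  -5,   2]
Cofactor expansion along row 1:
det(A) = (-2)·((5)(2) - (1)(-5)) - (-4)·((-4)(2) - (1)(4)) + (1)·((-4)(-5) - (5)(4))
  = (-2)(15) - (-4)(-12) + (1)(0)
  = -78

det(A) = -78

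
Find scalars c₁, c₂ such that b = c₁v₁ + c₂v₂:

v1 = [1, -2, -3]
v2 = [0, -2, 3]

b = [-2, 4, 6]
c1 = -2, c2 = 0

b = -2·v1 + 0·v2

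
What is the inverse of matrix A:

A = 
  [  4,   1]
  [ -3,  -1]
det(A) = (4)(-1) - (1)(-3) = -1
For a 2×2 matrix, A⁻¹ = (1/det(A)) · [[d, -b], [-c, a]]
    = (-1) · [[-1, -1], [3, 4]]

A⁻¹ = 
  [  1,   1]
  [ -3,  -4]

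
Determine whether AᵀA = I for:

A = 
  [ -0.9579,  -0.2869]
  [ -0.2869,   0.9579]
Yes

AᵀA = 
  [  0.9999,   0]
  [  0,   0.9999]
≈ I (equal to I up to the 4-dp rounding of the entries)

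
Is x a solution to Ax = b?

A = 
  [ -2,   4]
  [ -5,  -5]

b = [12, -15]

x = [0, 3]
Yes

Ax = [12, -15] = b ✓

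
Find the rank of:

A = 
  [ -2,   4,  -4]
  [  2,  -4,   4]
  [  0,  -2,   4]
Row reduce:
R2 → R2 + (1)·R1
Swap R2 ↔ R3
REF = 
  [ -2,   4,  -4]
  [  0,  -2,   4]
  [  0,   0,   0]
Pivot columns: 1, 2 → 2 pivots.

rank(A) = 2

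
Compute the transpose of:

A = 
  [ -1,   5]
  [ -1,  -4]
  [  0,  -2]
Aᵀ = 
  [ -1,  -1,   0]
  [  5,  -4,  -2]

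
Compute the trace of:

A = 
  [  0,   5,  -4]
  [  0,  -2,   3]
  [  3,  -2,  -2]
-4

tr(A) = 0 + -2 + -2 = -4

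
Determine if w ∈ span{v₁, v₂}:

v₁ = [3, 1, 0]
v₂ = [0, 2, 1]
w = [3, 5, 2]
Yes

Form the augmented matrix and row-reduce:
[v₁|v₂|w] = 
  [  3,   0,   3]
  [  1,   2,   5]
  [  0,   1,   2]
R2 → R2 - (1/3)·R1
R3 → R3 - (1/2)·R2
REF = 
  [  3,   0,   3]
  [  0,   2,   4]
  [  0,   0,   0]

No row of the form [0 0 | nonzero], so the system is consistent. Back-substitution gives c₁ = 1, c₂ = 2: w = (1)·v₁ + (2)·v₂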